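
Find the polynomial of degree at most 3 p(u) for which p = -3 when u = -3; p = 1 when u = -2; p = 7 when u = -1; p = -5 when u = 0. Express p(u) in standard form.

L_0(u) = (u + 2)(u + 1)u / [-6] = -(1/6)u^3 - (1/2)u^2 - (1/3)u
L_1(u) = (u + 3)(u + 1)u / [2] = (1/2)u^3 + 2u^2 + (3/2)u
L_2(u) = (u + 3)(u + 2)u / [-2] = -(1/2)u^3 - (5/2)u^2 - 3u
L_3(u) = (u + 3)(u + 2)(u + 1) / [6] = (1/6)u^3 + u^2 + (11/6)u + 1
p(u) = (-3)·L_0 + 1·L_1 + 7·L_2 + (-5)·L_3
  (-3)·L_0(u) = (1/2)u^3 + (3/2)u^2 + u
  1·L_1(u) = (1/2)u^3 + 2u^2 + (3/2)u
  7·L_2(u) = -(7/2)u^3 - (35/2)u^2 - 21u
  (-5)·L_3(u) = -(5/6)u^3 - 5u^2 - (55/6)u - 5
Adding term by term: -(10/3)u^3 - 19u^2 - (83/3)u - 5

p(u) = -(10/3)u^3 - 19u^2 - (83/3)u - 5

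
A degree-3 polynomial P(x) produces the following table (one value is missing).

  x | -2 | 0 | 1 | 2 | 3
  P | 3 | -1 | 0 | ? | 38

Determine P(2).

The 4 known values determine P uniquely (degree ≤ 3).
L_0(2) = (2)·(1)·(-1)/[(-2)·(-3)·(-5)] = 1/15
L_1(2) = (4)·(1)·(-1)/[(2)·(-1)·(-3)] = -2/3
L_2(2) = (4)·(2)·(-1)/[(3)·(1)·(-2)] = 4/3
L_3(2) = (4)·(2)·(1)/[(5)·(3)·(2)] = 4/15
Sum: 3·(1/15) + (-1)·(-2/3) + 0 + 38·(4/15) = 11

11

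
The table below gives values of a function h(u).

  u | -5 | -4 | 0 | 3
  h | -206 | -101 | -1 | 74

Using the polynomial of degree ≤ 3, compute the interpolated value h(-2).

-11

L_0(-2) = (2)·(-2)·(-5)/[(-1)·(-5)·(-8)] = -1/2
L_1(-2) = (3)·(-2)·(-5)/[(1)·(-4)·(-7)] = 15/14
L_2(-2) = (3)·(2)·(-5)/[(5)·(4)·(-3)] = 1/2
L_3(-2) = (3)·(2)·(-2)/[(8)·(7)·(3)] = -1/14
Sum: (-206)·(-1/2) + (-101)·(15/14) + (-1)·(1/2) + 74·(-1/14) = -11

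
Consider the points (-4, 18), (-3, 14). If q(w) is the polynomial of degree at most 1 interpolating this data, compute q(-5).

L_0(-5) = (-2)/[(-1)] = 2
L_1(-5) = (-1)/[(1)] = -1
Sum: 18·(2) + 14·(-1) = 22

22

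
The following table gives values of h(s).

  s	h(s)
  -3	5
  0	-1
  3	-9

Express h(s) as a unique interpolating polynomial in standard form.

Newton's divided differences:
h[-3,0] = (-1 - 5) / (0 - (-3)) = -2
h[0,3] = (-9 - (-1)) / (3 - 0) = -8/3
h[-3,0,3] = (-8/3 - (-2)) / (3 - (-3)) = -1/9
h(s) = 5 + (-2)·(s + 3) + (-1/9)·(s + 3)s
Expanding: h(s) = -(1/9)s^2 - (7/3)s - 1

h(s) = -(1/9)s^2 - (7/3)s - 1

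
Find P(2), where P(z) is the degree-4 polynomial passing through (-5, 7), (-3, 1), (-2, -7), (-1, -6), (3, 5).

Using Newton's divided-difference form:
P[-5,-3] = (1 - 7) / (-3 - (-5)) = -3
P[-3,-2] = (-7 - 1) / (-2 - (-3)) = -8
P[-2,-1] = (-6 - (-7)) / (-1 - (-2)) = 1
P[-1,3] = (5 - (-6)) / (3 - (-1)) = 11/4
P[-5,-3,-2] = (-8 - (-3)) / (-2 - (-5)) = -5/3
P[-3,-2,-1] = (1 - (-8)) / (-1 - (-3)) = 9/2
P[-2,-1,3] = (11/4 - 1) / (3 - (-2)) = 7/20
P[-5,-3,-2,-1] = (9/2 - (-5/3)) / (-1 - (-5)) = 37/24
P[-3,-2,-1,3] = (7/20 - 9/2) / (3 - (-3)) = -83/120
P[-5,-3,-2,-1,3] = (-83/120 - 37/24) / (3 - (-5)) = -67/240
P(2) = 7 + (-3)·(7) + (-5/3)·(7)·(5) + (37/24)·(7)·(5)·(4) + (-67/240)·(7)·(5)·(4)·(3) = 105/4

105/4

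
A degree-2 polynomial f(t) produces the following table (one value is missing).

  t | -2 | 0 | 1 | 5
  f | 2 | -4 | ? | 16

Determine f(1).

-4

The 3 known values determine f uniquely (degree ≤ 2).
Evaluate each Lagrange basis at t = 1:
L_0(1) = (1)·(-4)/[(-2)·(-7)] = -2/7
L_1(1) = (3)·(-4)/[(2)·(-5)] = 6/5
L_2(1) = (3)·(1)/[(7)·(5)] = 3/35
Sum: 2·(-2/7) + (-4)·(6/5) + 16·(3/35) = -4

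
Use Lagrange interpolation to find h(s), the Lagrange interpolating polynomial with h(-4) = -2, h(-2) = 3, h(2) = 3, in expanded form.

Build the Lagrange basis polynomials:
L_0(s) = (s + 2)(s - 2) / [12] = (1/12)s^2 - 1/3
L_1(s) = (s + 4)(s - 2) / [-8] = -(1/8)s^2 - (1/4)s + 1
L_2(s) = (s + 4)(s + 2) / [24] = (1/24)s^2 + (1/4)s + 1/3
h(s) = (-2)·L_0 + 3·L_1 + 3·L_2
  (-2)·L_0(s) = -(1/6)s^2 + 2/3
  3·L_1(s) = -(3/8)s^2 - (3/4)s + 3
  3·L_2(s) = (1/8)s^2 + (3/4)s + 1
Adding term by term: -(5/12)s^2 + 14/3

h(s) = -(5/12)s^2 + 14/3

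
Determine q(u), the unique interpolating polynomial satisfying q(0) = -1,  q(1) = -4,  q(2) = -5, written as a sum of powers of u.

q(u) = u^2 - 4u - 1

L_0(u) = (u - 1)(u - 2) / [2] = (1/2)u^2 - (3/2)u + 1
L_1(u) = u(u - 2) / [-1] = -u^2 + 2u
L_2(u) = u(u - 1) / [2] = (1/2)u^2 - (1/2)u
q(u) = (-1)·L_0 + (-4)·L_1 + (-5)·L_2
  (-1)·L_0(u) = -(1/2)u^2 + (3/2)u - 1
  (-4)·L_1(u) = 4u^2 - 8u
  (-5)·L_2(u) = -(5/2)u^2 + (5/2)u
Adding term by term: u^2 - 4u - 1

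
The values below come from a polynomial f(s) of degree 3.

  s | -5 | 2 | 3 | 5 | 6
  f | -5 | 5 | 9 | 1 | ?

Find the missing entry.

-1021/70

The 4 known values determine f uniquely (degree ≤ 3).
L_0(6) = (4)·(3)·(1)/[(-7)·(-8)·(-10)] = -3/140
L_1(6) = (11)·(3)·(1)/[(7)·(-1)·(-3)] = 11/7
L_2(6) = (11)·(4)·(1)/[(8)·(1)·(-2)] = -11/4
L_3(6) = (11)·(4)·(3)/[(10)·(3)·(2)] = 11/5
Sum: (-5)·(-3/140) + 5·(11/7) + 9·(-11/4) + 1·(11/5) = -1021/70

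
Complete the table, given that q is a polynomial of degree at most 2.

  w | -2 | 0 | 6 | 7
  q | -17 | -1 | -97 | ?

-134

The 3 known values determine q uniquely (degree ≤ 2).
Evaluate each Lagrange basis at w = 7:
L_0(7) = (7)·(1)/[(-2)·(-8)] = 7/16
L_1(7) = (9)·(1)/[(2)·(-6)] = -3/4
L_2(7) = (9)·(7)/[(8)·(6)] = 21/16
Sum: (-17)·(7/16) + (-1)·(-3/4) + (-97)·(21/16) = -134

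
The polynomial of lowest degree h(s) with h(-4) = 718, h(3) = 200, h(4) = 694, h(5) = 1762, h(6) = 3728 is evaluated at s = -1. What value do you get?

Evaluate each Lagrange basis at s = -1:
L_0(-1) = (-4)·(-5)·(-6)·(-7)/[(-7)·(-8)·(-9)·(-10)] = 1/6
L_1(-1) = (3)·(-5)·(-6)·(-7)/[(7)·(-1)·(-2)·(-3)] = 15
L_2(-1) = (3)·(-4)·(-6)·(-7)/[(8)·(1)·(-1)·(-2)] = -63/2
L_3(-1) = (3)·(-4)·(-5)·(-7)/[(9)·(2)·(1)·(-1)] = 70/3
L_4(-1) = (3)·(-4)·(-5)·(-6)/[(10)·(3)·(2)·(1)] = -6
Sum: 718·(1/6) + 200·(15) + 694·(-63/2) + 1762·(70/3) + 3728·(-6) = 4

4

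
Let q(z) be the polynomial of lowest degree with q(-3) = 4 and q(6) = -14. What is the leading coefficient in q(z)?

The leading coefficient equals the top divided difference q[-3,6].
q[-3,6] = (-14 - 4) / (6 - (-3)) = -2

-2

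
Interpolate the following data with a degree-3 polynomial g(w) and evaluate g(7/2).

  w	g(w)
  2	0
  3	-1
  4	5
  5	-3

39/16

L_0(7/2) = (1/2)·(-1/2)·(-3/2)/[(-1)·(-2)·(-3)] = -1/16
L_1(7/2) = (3/2)·(-1/2)·(-3/2)/[(1)·(-1)·(-2)] = 9/16
L_2(7/2) = (3/2)·(1/2)·(-3/2)/[(2)·(1)·(-1)] = 9/16
L_3(7/2) = (3/2)·(1/2)·(-1/2)/[(3)·(2)·(1)] = -1/16
Sum: 0 + (-1)·(9/16) + 5·(9/16) + (-3)·(-1/16) = 39/16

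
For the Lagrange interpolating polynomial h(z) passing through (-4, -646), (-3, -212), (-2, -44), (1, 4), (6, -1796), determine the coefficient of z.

Build the Lagrange basis polynomials:
L_0(z) = (z + 3)(z + 2)(z - 1)(z - 6) / [100] = (1/100)z^4 - (1/50)z^3 - (23/100)z^2 - (3/25)z + 9/25
L_1(z) = (z + 4)(z + 2)(z - 1)(z - 6) / [-36] = -(1/36)z^4 + (1/36)z^3 + (7/9)z^2 + (5/9)z - 4/3
L_2(z) = (z + 4)(z + 3)(z - 1)(z - 6) / [48] = (1/48)z^4 - (31/48)z^2 - (7/8)z + 3/2
L_3(z) = (z + 4)(z + 3)(z + 2)(z - 6) / [-300] = -(1/300)z^4 - (1/100)z^3 + (7/75)z^2 + (11/25)z + 12/25
L_4(z) = (z + 4)(z + 3)(z + 2)(z - 1) / [3600] = (1/3600)z^4 + (1/450)z^3 + (17/3600)z^2 - (1/1800)z - 1/150
h(z) = (-646)·L_0 + (-212)·L_1 + (-44)·L_2 + 4·L_3 + (-1796)·L_4
Only the coefficient of z is needed; take it from each L_i and combine:
(-646)·(-3/25) + (-212)·(5/9) + (-44)·(-7/8) + 4·(11/25) + (-1796)·(-1/1800) = 1

1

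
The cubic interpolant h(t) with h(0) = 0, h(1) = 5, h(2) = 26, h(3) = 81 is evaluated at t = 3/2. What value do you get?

99/8

Using Newton's divided-difference form:
h[0,1] = (5 - 0) / (1 - 0) = 5
h[1,2] = (26 - 5) / (2 - 1) = 21
h[2,3] = (81 - 26) / (3 - 2) = 55
h[0,1,2] = (21 - 5) / (2 - 0) = 8
h[1,2,3] = (55 - 21) / (3 - 1) = 17
h[0,1,2,3] = (17 - 8) / (3 - 0) = 3
h(3/2) = 0 + 5·(3/2) + 8·(3/2)·(1/2) + 3·(3/2)·(1/2)·(-1/2) = 99/8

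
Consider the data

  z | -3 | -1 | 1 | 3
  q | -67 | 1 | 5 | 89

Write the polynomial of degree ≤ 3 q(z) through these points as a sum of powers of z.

q(z) = 3z^3 + z^2 - z + 2

Build the Lagrange basis polynomials:
L_0(z) = (z + 1)(z - 1)(z - 3) / [-48] = -(1/48)z^3 + (1/16)z^2 + (1/48)z - 1/16
L_1(z) = (z + 3)(z - 1)(z - 3) / [16] = (1/16)z^3 - (1/16)z^2 - (9/16)z + 9/16
L_2(z) = (z + 3)(z + 1)(z - 3) / [-16] = -(1/16)z^3 - (1/16)z^2 + (9/16)z + 9/16
L_3(z) = (z + 3)(z + 1)(z - 1) / [48] = (1/48)z^3 + (1/16)z^2 - (1/48)z - 1/16
q(z) = (-67)·L_0 + 1·L_1 + 5·L_2 + 89·L_3
  (-67)·L_0(z) = (67/48)z^3 - (67/16)z^2 - (67/48)z + 67/16
  1·L_1(z) = (1/16)z^3 - (1/16)z^2 - (9/16)z + 9/16
  5·L_2(z) = -(5/16)z^3 - (5/16)z^2 + (45/16)z + 45/16
  89·L_3(z) = (89/48)z^3 + (89/16)z^2 - (89/48)z - 89/16
Adding term by term: 3z^3 + z^2 - z + 2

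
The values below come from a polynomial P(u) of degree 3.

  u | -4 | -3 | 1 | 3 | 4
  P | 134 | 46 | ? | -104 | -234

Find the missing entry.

The 4 known values determine P uniquely (degree ≤ 3).
L_0(1) = (4)·(-2)·(-3)/[(-1)·(-7)·(-8)] = -3/7
L_1(1) = (5)·(-2)·(-3)/[(1)·(-6)·(-7)] = 5/7
L_2(1) = (5)·(4)·(-3)/[(7)·(6)·(-1)] = 10/7
L_3(1) = (5)·(4)·(-2)/[(8)·(7)·(1)] = -5/7
Sum: 134·(-3/7) + 46·(5/7) + (-104)·(10/7) + (-234)·(-5/7) = -6

-6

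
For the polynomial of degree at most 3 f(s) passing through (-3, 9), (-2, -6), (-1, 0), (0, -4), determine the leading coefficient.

Build the Lagrange basis polynomials:
L_0(s) = (s + 2)(s + 1)s / [-6] = -(1/6)s^3 - (1/2)s^2 - (1/3)s
L_1(s) = (s + 3)(s + 1)s / [2] = (1/2)s^3 + 2s^2 + (3/2)s
L_2(s) = (s + 3)(s + 2)s / [-2] = -(1/2)s^3 - (5/2)s^2 - 3s
L_3(s) = (s + 3)(s + 2)(s + 1) / [6] = (1/6)s^3 + s^2 + (11/6)s + 1
f(s) = 9·L_0 + (-6)·L_1 + 0·L_2 + (-4)·L_3
Only the coefficient of s^3 is needed; take it from each L_i and combine:
9·(-1/6) + (-6)·(1/2) + 0·(-1/2) + (-4)·(1/6) = -31/6

-31/6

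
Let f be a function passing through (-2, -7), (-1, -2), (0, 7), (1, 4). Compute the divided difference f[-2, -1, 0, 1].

f[-2,-1] = (-2 - (-7)) / (-1 - (-2)) = 5
f[-1,0] = (7 - (-2)) / (0 - (-1)) = 9
f[0,1] = (4 - 7) / (1 - 0) = -3
f[-2,-1,0] = (9 - 5) / (0 - (-2)) = 2
f[-1,0,1] = (-3 - 9) / (1 - (-1)) = -6
f[-2,-1,0,1] = (-6 - 2) / (1 - (-2)) = -8/3

-8/3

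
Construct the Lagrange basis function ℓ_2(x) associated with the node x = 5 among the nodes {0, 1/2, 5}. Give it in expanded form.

ℓ_2(x) = x(x - 1/2) / [(5)·(9/2)]
       = (x^2 - (1/2)x) / (45/2)

ℓ_2(x) = (2/45)x^2 - (1/45)x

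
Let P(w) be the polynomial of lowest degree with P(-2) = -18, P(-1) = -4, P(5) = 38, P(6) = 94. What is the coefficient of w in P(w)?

-2

Build the Lagrange basis polynomials:
L_0(w) = (w + 1)(w - 5)(w - 6) / [-56] = -(1/56)w^3 + (5/28)w^2 - (19/56)w - 15/28
L_1(w) = (w + 2)(w - 5)(w - 6) / [42] = (1/42)w^3 - (3/14)w^2 + (4/21)w + 10/7
L_2(w) = (w + 2)(w + 1)(w - 6) / [-42] = -(1/42)w^3 + (1/14)w^2 + (8/21)w + 2/7
L_3(w) = (w + 2)(w + 1)(w - 5) / [56] = (1/56)w^3 - (1/28)w^2 - (13/56)w - 5/28
P(w) = (-18)·L_0 + (-4)·L_1 + 38·L_2 + 94·L_3
Only the coefficient of w is needed; take it from each L_i and combine:
(-18)·(-19/56) + (-4)·(4/21) + 38·(8/21) + 94·(-13/56) = -2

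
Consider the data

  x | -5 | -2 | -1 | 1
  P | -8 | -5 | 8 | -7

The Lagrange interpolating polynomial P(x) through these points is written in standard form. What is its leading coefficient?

The leading coefficient equals the top divided difference P[-5,-2,-1,1].
P[-5,-2] = (-5 - (-8)) / (-2 - (-5)) = 1
P[-2,-1] = (8 - (-5)) / (-1 - (-2)) = 13
P[-1,1] = (-7 - 8) / (1 - (-1)) = -15/2
P[-5,-2,-1] = (13 - 1) / (-1 - (-5)) = 3
P[-2,-1,1] = (-15/2 - 13) / (1 - (-2)) = -41/6
P[-5,-2,-1,1] = (-41/6 - 3) / (1 - (-5)) = -59/36

-59/36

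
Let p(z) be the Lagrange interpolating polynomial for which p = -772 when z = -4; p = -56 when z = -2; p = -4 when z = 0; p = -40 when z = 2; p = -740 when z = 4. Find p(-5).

Evaluate each Lagrange basis at z = -5:
L_0(-5) = (-3)·(-5)·(-7)·(-9)/[(-2)·(-4)·(-6)·(-8)] = 315/128
L_1(-5) = (-1)·(-5)·(-7)·(-9)/[(2)·(-2)·(-4)·(-6)] = -105/32
L_2(-5) = (-1)·(-3)·(-7)·(-9)/[(4)·(2)·(-2)·(-4)] = 189/64
L_3(-5) = (-1)·(-3)·(-5)·(-9)/[(6)·(4)·(2)·(-2)] = -45/32
L_4(-5) = (-1)·(-3)·(-5)·(-7)/[(8)·(6)·(4)·(2)] = 35/128
Sum: (-772)·(315/128) + (-56)·(-105/32) + (-4)·(189/64) + (-40)·(-45/32) + (-740)·(35/128) = -1874

-1874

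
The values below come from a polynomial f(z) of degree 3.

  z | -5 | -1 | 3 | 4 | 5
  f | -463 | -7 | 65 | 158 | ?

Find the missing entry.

317

The 4 known values determine f uniquely (degree ≤ 3).
L_0(5) = (6)·(2)·(1)/[(-4)·(-8)·(-9)] = -1/24
L_1(5) = (10)·(2)·(1)/[(4)·(-4)·(-5)] = 1/4
L_2(5) = (10)·(6)·(1)/[(8)·(4)·(-1)] = -15/8
L_3(5) = (10)·(6)·(2)/[(9)·(5)·(1)] = 8/3
Sum: (-463)·(-1/24) + (-7)·(1/4) + 65·(-15/8) + 158·(8/3) = 317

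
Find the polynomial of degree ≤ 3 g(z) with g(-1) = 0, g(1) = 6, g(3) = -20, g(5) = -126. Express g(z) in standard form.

L_0(z) = (z - 1)(z - 3)(z - 5) / [-48] = -(1/48)z^3 + (3/16)z^2 - (23/48)z + 5/16
L_1(z) = (z + 1)(z - 3)(z - 5) / [16] = (1/16)z^3 - (7/16)z^2 + (7/16)z + 15/16
L_2(z) = (z + 1)(z - 1)(z - 5) / [-16] = -(1/16)z^3 + (5/16)z^2 + (1/16)z - 5/16
L_3(z) = (z + 1)(z - 1)(z - 3) / [48] = (1/48)z^3 - (1/16)z^2 - (1/48)z + 1/16
g(z) = 0·L_0 + 6·L_1 + (-20)·L_2 + (-126)·L_3
  0·L_0(z) = 0
  6·L_1(z) = (3/8)z^3 - (21/8)z^2 + (21/8)z + 45/8
  (-20)·L_2(z) = (5/4)z^3 - (25/4)z^2 - (5/4)z + 25/4
  (-126)·L_3(z) = -(21/8)z^3 + (63/8)z^2 + (21/8)z - 63/8
Adding term by term: -z^3 - z^2 + 4z + 4

g(z) = -z^3 - z^2 + 4z + 4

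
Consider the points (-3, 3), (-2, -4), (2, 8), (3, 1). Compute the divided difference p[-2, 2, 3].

p[-2,2] = (8 - (-4)) / (2 - (-2)) = 3
p[2,3] = (1 - 8) / (3 - 2) = -7
p[-2,2,3] = (-7 - 3) / (3 - (-2)) = -2

-2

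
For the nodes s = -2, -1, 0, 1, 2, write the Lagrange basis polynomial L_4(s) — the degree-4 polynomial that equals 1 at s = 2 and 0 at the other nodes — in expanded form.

L_4(s) = (s + 2)(s + 1)s(s - 1) / [(4)·(3)·(2)·(1)]
       = (s^4 + 2s^3 - s^2 - 2s) / (24)

L_4(s) = (1/24)s^4 + (1/12)s^3 - (1/24)s^2 - (1/12)s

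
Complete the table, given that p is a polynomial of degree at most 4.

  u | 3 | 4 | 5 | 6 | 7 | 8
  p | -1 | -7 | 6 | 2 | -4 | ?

54

The 5 known values determine p uniquely (degree ≤ 4).
Evaluate each Lagrange basis at u = 8:
L_0(8) = (4)·(3)·(2)·(1)/[(-1)·(-2)·(-3)·(-4)] = 1
L_1(8) = (5)·(3)·(2)·(1)/[(1)·(-1)·(-2)·(-3)] = -5
L_2(8) = (5)·(4)·(2)·(1)/[(2)·(1)·(-1)·(-2)] = 10
L_3(8) = (5)·(4)·(3)·(1)/[(3)·(2)·(1)·(-1)] = -10
L_4(8) = (5)·(4)·(3)·(2)/[(4)·(3)·(2)·(1)] = 5
Sum: (-1)·(1) + (-7)·(-5) + 6·(10) + 2·(-10) + (-4)·(5) = 54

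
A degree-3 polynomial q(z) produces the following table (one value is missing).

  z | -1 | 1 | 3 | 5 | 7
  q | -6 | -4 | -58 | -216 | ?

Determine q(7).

The 4 known values determine q uniquely (degree ≤ 3).
Evaluate each Lagrange basis at z = 7:
L_0(7) = (6)·(4)·(2)/[(-2)·(-4)·(-6)] = -1
L_1(7) = (8)·(4)·(2)/[(2)·(-2)·(-4)] = 4
L_2(7) = (8)·(6)·(2)/[(4)·(2)·(-2)] = -6
L_3(7) = (8)·(6)·(4)/[(6)·(4)·(2)] = 4
Sum: (-6)·(-1) + (-4)·(4) + (-58)·(-6) + (-216)·(4) = -526

-526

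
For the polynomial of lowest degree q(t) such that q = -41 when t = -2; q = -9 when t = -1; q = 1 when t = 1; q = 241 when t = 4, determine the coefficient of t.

1

Build the Lagrange basis polynomials:
L_0(t) = (t + 1)(t - 1)(t - 4) / [-18] = -(1/18)t^3 + (2/9)t^2 + (1/18)t - 2/9
L_1(t) = (t + 2)(t - 1)(t - 4) / [10] = (1/10)t^3 - (3/10)t^2 - (3/5)t + 4/5
L_2(t) = (t + 2)(t + 1)(t - 4) / [-18] = -(1/18)t^3 + (1/18)t^2 + (5/9)t + 4/9
L_3(t) = (t + 2)(t + 1)(t - 1) / [90] = (1/90)t^3 + (1/45)t^2 - (1/90)t - 1/45
q(t) = (-41)·L_0 + (-9)·L_1 + 1·L_2 + 241·L_3
Only the coefficient of t is needed; take it from each L_i and combine:
(-41)·(1/18) + (-9)·(-3/5) + 1·(5/9) + 241·(-1/90) = 1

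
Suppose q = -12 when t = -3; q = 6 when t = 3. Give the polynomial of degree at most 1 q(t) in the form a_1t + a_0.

q(t) = 3t - 3

Build the Lagrange basis polynomials:
L_0(t) = (t - 3) / [-6] = -(1/6)t + 1/2
L_1(t) = (t + 3) / [6] = (1/6)t + 1/2
q(t) = (-12)·L_0 + 6·L_1
  (-12)·L_0(t) = 2t - 6
  6·L_1(t) = t + 3
Adding term by term: 3t - 3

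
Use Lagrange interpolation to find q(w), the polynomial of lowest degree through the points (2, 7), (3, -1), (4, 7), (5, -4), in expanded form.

Build the Lagrange basis polynomials:
L_0(w) = (w - 3)(w - 4)(w - 5) / [-6] = -(1/6)w^3 + 2w^2 - (47/6)w + 10
L_1(w) = (w - 2)(w - 4)(w - 5) / [2] = (1/2)w^3 - (11/2)w^2 + 19w - 20
L_2(w) = (w - 2)(w - 3)(w - 5) / [-2] = -(1/2)w^3 + 5w^2 - (31/2)w + 15
L_3(w) = (w - 2)(w - 3)(w - 4) / [6] = (1/6)w^3 - (3/2)w^2 + (13/3)w - 4
q(w) = 7·L_0 + (-1)·L_1 + 7·L_2 + (-4)·L_3
  7·L_0(w) = -(7/6)w^3 + 14w^2 - (329/6)w + 70
  (-1)·L_1(w) = -(1/2)w^3 + (11/2)w^2 - 19w + 20
  7·L_2(w) = -(7/2)w^3 + 35w^2 - (217/2)w + 105
  (-4)·L_3(w) = -(2/3)w^3 + 6w^2 - (52/3)w + 16
Adding term by term: -(35/6)w^3 + (121/2)w^2 - (599/3)w + 211

q(w) = -(35/6)w^3 + (121/2)w^2 - (599/3)w + 211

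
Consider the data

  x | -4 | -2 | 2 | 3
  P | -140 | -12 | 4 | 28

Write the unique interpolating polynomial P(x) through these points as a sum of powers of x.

P(x) = 2x^3 - 2x^2 - 4x + 4

Newton's divided differences:
P[-4,-2] = (-12 - (-140)) / (-2 - (-4)) = 64
P[-2,2] = (4 - (-12)) / (2 - (-2)) = 4
P[2,3] = (28 - 4) / (3 - 2) = 24
P[-4,-2,2] = (4 - 64) / (2 - (-4)) = -10
P[-2,2,3] = (24 - 4) / (3 - (-2)) = 4
P[-4,-2,2,3] = (4 - (-10)) / (3 - (-4)) = 2
P(x) = -140 + 64·(x + 4) + (-10)·(x + 4)(x + 2) + 2·(x + 4)(x + 2)(x - 2)
Expanding: P(x) = 2x^3 - 2x^2 - 4x + 4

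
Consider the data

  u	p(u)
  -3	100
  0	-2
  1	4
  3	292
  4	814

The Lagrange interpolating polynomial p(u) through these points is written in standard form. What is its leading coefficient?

The leading coefficient equals the top divided difference p[-3,0,1,3,4].
p[-3,0] = (-2 - 100) / (0 - (-3)) = -34
p[0,1] = (4 - (-2)) / (1 - 0) = 6
p[1,3] = (292 - 4) / (3 - 1) = 144
p[3,4] = (814 - 292) / (4 - 3) = 522
p[-3,0,1] = (6 - (-34)) / (1 - (-3)) = 10
p[0,1,3] = (144 - 6) / (3 - 0) = 46
p[1,3,4] = (522 - 144) / (4 - 1) = 126
p[-3,0,1,3] = (46 - 10) / (3 - (-3)) = 6
p[0,1,3,4] = (126 - 46) / (4 - 0) = 20
p[-3,0,1,3,4] = (20 - 6) / (4 - (-3)) = 2

2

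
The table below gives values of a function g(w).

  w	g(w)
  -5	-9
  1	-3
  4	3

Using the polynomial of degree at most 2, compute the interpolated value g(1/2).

Using Newton's divided-difference form:
g[-5,1] = (-3 - (-9)) / (1 - (-5)) = 1
g[1,4] = (3 - (-3)) / (4 - 1) = 2
g[-5,1,4] = (2 - 1) / (4 - (-5)) = 1/9
g(1/2) = -9 + 1·(11/2) + (1/9)·(11/2)·(-1/2) = -137/36

-137/36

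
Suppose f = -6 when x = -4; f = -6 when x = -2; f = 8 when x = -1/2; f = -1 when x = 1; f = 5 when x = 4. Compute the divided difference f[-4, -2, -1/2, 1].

f[-4,-2] = (-6 - (-6)) / (-2 - (-4)) = 0
f[-2,-1/2] = (8 - (-6)) / (-1/2 - (-2)) = 28/3
f[-1/2,1] = (-1 - 8) / (1 - (-1/2)) = -6
f[-4,-2,-1/2] = (28/3 - 0) / (-1/2 - (-4)) = 8/3
f[-2,-1/2,1] = (-6 - 28/3) / (1 - (-2)) = -46/9
f[-4,-2,-1/2,1] = (-46/9 - 8/3) / (1 - (-4)) = -14/9

-14/9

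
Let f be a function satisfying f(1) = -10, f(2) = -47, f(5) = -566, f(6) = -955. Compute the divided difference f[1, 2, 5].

f[1,2] = (-47 - (-10)) / (2 - 1) = -37
f[2,5] = (-566 - (-47)) / (5 - 2) = -173
f[1,2,5] = (-173 - (-37)) / (5 - 1) = -34

-34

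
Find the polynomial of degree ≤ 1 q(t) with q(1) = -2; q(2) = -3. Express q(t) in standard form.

L_0(t) = (t - 2) / [-1] = -t + 2
L_1(t) = (t - 1) / [1] = t - 1
q(t) = (-2)·L_0 + (-3)·L_1
  (-2)·L_0(t) = 2t - 4
  (-3)·L_1(t) = -3t + 3
Adding term by term: -t - 1

q(t) = -t - 1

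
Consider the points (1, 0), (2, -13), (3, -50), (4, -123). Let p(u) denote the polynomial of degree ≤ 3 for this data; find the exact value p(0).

1

Evaluate each Lagrange basis at u = 0:
L_0(0) = (-2)·(-3)·(-4)/[(-1)·(-2)·(-3)] = 4
L_1(0) = (-1)·(-3)·(-4)/[(1)·(-1)·(-2)] = -6
L_2(0) = (-1)·(-2)·(-4)/[(2)·(1)·(-1)] = 4
L_3(0) = (-1)·(-2)·(-3)/[(3)·(2)·(1)] = -1
Sum: 0 + (-13)·(-6) + (-50)·(4) + (-123)·(-1) = 1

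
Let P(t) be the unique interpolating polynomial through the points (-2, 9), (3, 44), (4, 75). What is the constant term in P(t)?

-1

Build the Lagrange basis polynomials:
L_0(t) = (t - 3)(t - 4) / [30] = (1/30)t^2 - (7/30)t + 2/5
L_1(t) = (t + 2)(t - 4) / [-5] = -(1/5)t^2 + (2/5)t + 8/5
L_2(t) = (t + 2)(t - 3) / [6] = (1/6)t^2 - (1/6)t - 1
P(t) = 9·L_0 + 44·L_1 + 75·L_2
Only the constant term is needed; take it from each L_i and combine:
9·(2/5) + 44·(8/5) + 75·(-1) = -1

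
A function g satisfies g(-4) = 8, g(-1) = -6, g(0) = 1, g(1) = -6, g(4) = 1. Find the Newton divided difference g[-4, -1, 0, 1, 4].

g[-4,-1] = (-6 - 8) / (-1 - (-4)) = -14/3
g[-1,0] = (1 - (-6)) / (0 - (-1)) = 7
g[0,1] = (-6 - 1) / (1 - 0) = -7
g[1,4] = (1 - (-6)) / (4 - 1) = 7/3
g[-4,-1,0] = (7 - (-14/3)) / (0 - (-4)) = 35/12
g[-1,0,1] = (-7 - 7) / (1 - (-1)) = -7
g[0,1,4] = (7/3 - (-7)) / (4 - 0) = 7/3
g[-4,-1,0,1] = (-7 - 35/12) / (1 - (-4)) = -119/60
g[-1,0,1,4] = (7/3 - (-7)) / (4 - (-1)) = 28/15
g[-4,-1,0,1,4] = (28/15 - (-119/60)) / (4 - (-4)) = 77/160

77/160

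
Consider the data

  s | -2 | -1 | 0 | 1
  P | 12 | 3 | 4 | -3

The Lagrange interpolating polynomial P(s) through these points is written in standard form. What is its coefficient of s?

Build the Lagrange basis polynomials:
L_0(s) = (s + 1)s(s - 1) / [-6] = -(1/6)s^3 + (1/6)s
L_1(s) = (s + 2)s(s - 1) / [2] = (1/2)s^3 + (1/2)s^2 - s
L_2(s) = (s + 2)(s + 1)(s - 1) / [-2] = -(1/2)s^3 - s^2 + (1/2)s + 1
L_3(s) = (s + 2)(s + 1)s / [6] = (1/6)s^3 + (1/2)s^2 + (1/3)s
P(s) = 12·L_0 + 3·L_1 + 4·L_2 + (-3)·L_3
Only the coefficient of s is needed; take it from each L_i and combine:
12·(1/6) + 3·(-1) + 4·(1/2) + (-3)·(1/3) = 0

0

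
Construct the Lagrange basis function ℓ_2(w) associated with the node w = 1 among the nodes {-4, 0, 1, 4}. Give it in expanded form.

ℓ_2(w) = (w + 4)w(w - 4) / [(5)·(1)·(-3)]
       = (w^3 - 16w) / (-15)

ℓ_2(w) = -(1/15)w^3 + (16/15)w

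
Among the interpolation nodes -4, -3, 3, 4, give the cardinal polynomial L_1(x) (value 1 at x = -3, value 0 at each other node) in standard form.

L_1(x) = (x + 4)(x - 3)(x - 4) / [(1)·(-6)·(-7)]
       = (x^3 - 3x^2 - 16x + 48) / (42)

L_1(x) = (1/42)x^3 - (1/14)x^2 - (8/21)x + 8/7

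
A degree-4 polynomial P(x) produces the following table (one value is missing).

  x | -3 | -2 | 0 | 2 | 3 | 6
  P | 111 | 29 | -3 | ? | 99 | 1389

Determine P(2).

The 5 known values determine P uniquely (degree ≤ 4).
Evaluate each Lagrange basis at x = 2:
L_0(2) = (4)·(2)·(-1)·(-4)/[(-1)·(-3)·(-6)·(-9)] = 16/81
L_1(2) = (5)·(2)·(-1)·(-4)/[(1)·(-2)·(-5)·(-8)] = -1/2
L_2(2) = (5)·(4)·(-1)·(-4)/[(3)·(2)·(-3)·(-6)] = 20/27
L_3(2) = (5)·(4)·(2)·(-4)/[(6)·(5)·(3)·(-3)] = 16/27
L_4(2) = (5)·(4)·(2)·(-1)/[(9)·(8)·(6)·(3)] = -5/162
Sum: 111·(16/81) + 29·(-1/2) + (-3)·(20/27) + 99·(16/27) + 1389·(-5/162) = 21

21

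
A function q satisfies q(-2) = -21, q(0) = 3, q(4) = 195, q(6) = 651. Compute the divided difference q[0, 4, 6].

q[0,4] = (195 - 3) / (4 - 0) = 48
q[4,6] = (651 - 195) / (6 - 4) = 228
q[0,4,6] = (228 - 48) / (6 - 0) = 30

30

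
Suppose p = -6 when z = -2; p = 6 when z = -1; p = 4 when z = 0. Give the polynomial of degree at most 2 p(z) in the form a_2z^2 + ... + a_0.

p(z) = -7z^2 - 9z + 4

L_0(z) = (z + 1)z / [2] = (1/2)z^2 + (1/2)z
L_1(z) = (z + 2)z / [-1] = -z^2 - 2z
L_2(z) = (z + 2)(z + 1) / [2] = (1/2)z^2 + (3/2)z + 1
p(z) = (-6)·L_0 + 6·L_1 + 4·L_2
  (-6)·L_0(z) = -3z^2 - 3z
  6·L_1(z) = -6z^2 - 12z
  4·L_2(z) = 2z^2 + 6z + 4
Adding term by term: -7z^2 - 9z + 4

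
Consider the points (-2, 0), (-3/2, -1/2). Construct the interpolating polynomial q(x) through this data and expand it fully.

q(x) = -x - 2

L_0(x) = (x + 3/2) / [-1/2] = -2x - 3
L_1(x) = (x + 2) / [1/2] = 2x + 4
q(x) = 0·L_0 + (-1/2)·L_1
  0·L_0(x) = 0
  (-1/2)·L_1(x) = -x - 2
Adding term by term: -x - 2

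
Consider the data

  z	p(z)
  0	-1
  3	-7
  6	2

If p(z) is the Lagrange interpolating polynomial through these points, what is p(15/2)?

97/8

Evaluate each Lagrange basis at z = 15/2:
L_0(15/2) = (9/2)·(3/2)/[(-3)·(-6)] = 3/8
L_1(15/2) = (15/2)·(3/2)/[(3)·(-3)] = -5/4
L_2(15/2) = (15/2)·(9/2)/[(6)·(3)] = 15/8
Sum: (-1)·(3/8) + (-7)·(-5/4) + 2·(15/8) = 97/8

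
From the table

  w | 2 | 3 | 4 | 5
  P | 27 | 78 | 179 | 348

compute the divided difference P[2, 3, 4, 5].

3

P[2,3] = (78 - 27) / (3 - 2) = 51
P[3,4] = (179 - 78) / (4 - 3) = 101
P[4,5] = (348 - 179) / (5 - 4) = 169
P[2,3,4] = (101 - 51) / (4 - 2) = 25
P[3,4,5] = (169 - 101) / (5 - 3) = 34
P[2,3,4,5] = (34 - 25) / (5 - 2) = 3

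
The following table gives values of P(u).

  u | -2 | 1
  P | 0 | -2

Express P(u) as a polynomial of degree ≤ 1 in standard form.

Build the Lagrange basis polynomials:
L_0(u) = (u - 1) / [-3] = -(1/3)u + 1/3
L_1(u) = (u + 2) / [3] = (1/3)u + 2/3
P(u) = 0·L_0 + (-2)·L_1
  0·L_0(u) = 0
  (-2)·L_1(u) = -(2/3)u - 4/3
Adding term by term: -(2/3)u - 4/3

P(u) = -(2/3)u - 4/3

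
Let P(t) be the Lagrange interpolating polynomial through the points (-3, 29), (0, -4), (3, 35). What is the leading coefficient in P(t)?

L_0(t) = t(t - 3) / [18] = (1/18)t^2 - (1/6)t
L_1(t) = (t + 3)(t - 3) / [-9] = -(1/9)t^2 + 1
L_2(t) = (t + 3)t / [18] = (1/18)t^2 + (1/6)t
P(t) = 29·L_0 + (-4)·L_1 + 35·L_2
Only the coefficient of t^2 is needed; take it from each L_i and combine:
29·(1/18) + (-4)·(-1/9) + 35·(1/18) = 4

4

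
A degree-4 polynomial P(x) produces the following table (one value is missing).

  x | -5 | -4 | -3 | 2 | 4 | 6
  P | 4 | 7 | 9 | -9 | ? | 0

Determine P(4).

-881/55

The 5 known values determine P uniquely (degree ≤ 4).
Evaluate each Lagrange basis at x = 4:
L_0(4) = (8)·(7)·(2)·(-2)/[(-1)·(-2)·(-7)·(-11)] = -16/11
L_1(4) = (9)·(7)·(2)·(-2)/[(1)·(-1)·(-6)·(-10)] = 21/5
L_2(4) = (9)·(8)·(2)·(-2)/[(2)·(1)·(-5)·(-9)] = -16/5
L_3(4) = (9)·(8)·(7)·(-2)/[(7)·(6)·(5)·(-4)] = 6/5
L_4(4) = (9)·(8)·(7)·(2)/[(11)·(10)·(9)·(4)] = 14/55
Sum: 4·(-16/11) + 7·(21/5) + 9·(-16/5) + (-9)·(6/5) + 0 = -881/55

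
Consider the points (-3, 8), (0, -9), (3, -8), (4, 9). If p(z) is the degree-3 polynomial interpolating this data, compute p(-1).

Evaluate each Lagrange basis at z = -1:
L_0(-1) = (-1)·(-4)·(-5)/[(-3)·(-6)·(-7)] = 10/63
L_1(-1) = (2)·(-4)·(-5)/[(3)·(-3)·(-4)] = 10/9
L_2(-1) = (2)·(-1)·(-5)/[(6)·(3)·(-1)] = -5/9
L_3(-1) = (2)·(-1)·(-4)/[(7)·(4)·(1)] = 2/7
Sum: 8·(10/63) + (-9)·(10/9) + (-8)·(-5/9) + 9·(2/7) = -12/7

-12/7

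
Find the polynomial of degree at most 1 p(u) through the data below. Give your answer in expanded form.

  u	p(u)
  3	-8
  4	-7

Build the Lagrange basis polynomials:
L_0(u) = (u - 4) / [-1] = -u + 4
L_1(u) = (u - 3) / [1] = u - 3
p(u) = (-8)·L_0 + (-7)·L_1
  (-8)·L_0(u) = 8u - 32
  (-7)·L_1(u) = -7u + 21
Adding term by term: u - 11

p(u) = u - 11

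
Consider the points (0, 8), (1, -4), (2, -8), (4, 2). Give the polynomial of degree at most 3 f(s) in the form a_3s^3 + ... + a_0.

f(s) = -(1/4)s^3 + (19/4)s^2 - (33/2)s + 8

Build the Lagrange basis polynomials:
L_0(s) = (s - 1)(s - 2)(s - 4) / [-8] = -(1/8)s^3 + (7/8)s^2 - (7/4)s + 1
L_1(s) = s(s - 2)(s - 4) / [3] = (1/3)s^3 - 2s^2 + (8/3)s
L_2(s) = s(s - 1)(s - 4) / [-4] = -(1/4)s^3 + (5/4)s^2 - s
L_3(s) = s(s - 1)(s - 2) / [24] = (1/24)s^3 - (1/8)s^2 + (1/12)s
f(s) = 8·L_0 + (-4)·L_1 + (-8)·L_2 + 2·L_3
  8·L_0(s) = -s^3 + 7s^2 - 14s + 8
  (-4)·L_1(s) = -(4/3)s^3 + 8s^2 - (32/3)s
  (-8)·L_2(s) = 2s^3 - 10s^2 + 8s
  2·L_3(s) = (1/12)s^3 - (1/4)s^2 + (1/6)s
Adding term by term: -(1/4)s^3 + (19/4)s^2 - (33/2)s + 8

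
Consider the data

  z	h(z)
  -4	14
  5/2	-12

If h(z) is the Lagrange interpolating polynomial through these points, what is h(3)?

Evaluate each Lagrange basis at z = 3:
L_0(3) = (1/2)/[(-13/2)] = -1/13
L_1(3) = (7)/[(13/2)] = 14/13
Sum: 14·(-1/13) + (-12)·(14/13) = -14

-14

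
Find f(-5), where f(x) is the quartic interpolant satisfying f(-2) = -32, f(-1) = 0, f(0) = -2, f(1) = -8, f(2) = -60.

-1712

Evaluate each Lagrange basis at x = -5:
L_0(-5) = (-4)·(-5)·(-6)·(-7)/[(-1)·(-2)·(-3)·(-4)] = 35
L_1(-5) = (-3)·(-5)·(-6)·(-7)/[(1)·(-1)·(-2)·(-3)] = -105
L_2(-5) = (-3)·(-4)·(-6)·(-7)/[(2)·(1)·(-1)·(-2)] = 126
L_3(-5) = (-3)·(-4)·(-5)·(-7)/[(3)·(2)·(1)·(-1)] = -70
L_4(-5) = (-3)·(-4)·(-5)·(-6)/[(4)·(3)·(2)·(1)] = 15
Sum: (-32)·(35) + 0 + (-2)·(126) + (-8)·(-70) + (-60)·(15) = -1712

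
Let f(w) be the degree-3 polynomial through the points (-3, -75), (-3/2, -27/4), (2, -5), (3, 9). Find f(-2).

Using Newton's divided-difference form:
f[-3,-3/2] = (-27/4 - (-75)) / (-3/2 - (-3)) = 91/2
f[-3/2,2] = (-5 - (-27/4)) / (2 - (-3/2)) = 1/2
f[2,3] = (9 - (-5)) / (3 - 2) = 14
f[-3,-3/2,2] = (1/2 - 91/2) / (2 - (-3)) = -9
f[-3/2,2,3] = (14 - 1/2) / (3 - (-3/2)) = 3
f[-3,-3/2,2,3] = (3 - (-9)) / (3 - (-3)) = 2
f(-2) = -75 + (91/2)·(1) + (-9)·(1)·(-1/2) + 2·(1)·(-1/2)·(-4) = -21

-21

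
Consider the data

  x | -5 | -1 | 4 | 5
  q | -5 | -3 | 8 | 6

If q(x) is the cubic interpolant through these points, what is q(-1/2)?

Evaluate each Lagrange basis at x = -1/2:
L_0(-1/2) = (1/2)·(-9/2)·(-11/2)/[(-4)·(-9)·(-10)] = -11/320
L_1(-1/2) = (9/2)·(-9/2)·(-11/2)/[(4)·(-5)·(-6)] = 297/320
L_2(-1/2) = (9/2)·(1/2)·(-11/2)/[(9)·(5)·(-1)] = 11/40
L_3(-1/2) = (9/2)·(1/2)·(-9/2)/[(10)·(6)·(1)] = -27/160
Sum: (-5)·(-11/320) + (-3)·(297/320) + 8·(11/40) + 6·(-27/160) = -57/40

-57/40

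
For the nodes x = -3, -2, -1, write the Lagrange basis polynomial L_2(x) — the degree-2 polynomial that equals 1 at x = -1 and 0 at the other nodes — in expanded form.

L_2(x) = (x + 3)(x + 2) / [(2)·(1)]
       = (x^2 + 5x + 6) / (2)

L_2(x) = (1/2)x^2 + (5/2)x + 3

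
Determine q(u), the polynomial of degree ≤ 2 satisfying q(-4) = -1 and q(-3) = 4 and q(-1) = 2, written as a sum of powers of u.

Newton's divided differences:
q[-4,-3] = (4 - (-1)) / (-3 - (-4)) = 5
q[-3,-1] = (2 - 4) / (-1 - (-3)) = -1
q[-4,-3,-1] = (-1 - 5) / (-1 - (-4)) = -2
q(u) = -1 + 5·(u + 4) + (-2)·(u + 4)(u + 3)
Expanding: q(u) = -2u^2 - 9u - 5

q(u) = -2u^2 - 9u - 5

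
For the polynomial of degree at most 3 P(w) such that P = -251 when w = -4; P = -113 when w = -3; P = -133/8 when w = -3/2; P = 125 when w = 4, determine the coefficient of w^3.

3

L_0(w) = (w + 3)(w + 3/2)(w - 4) / [-20] = -(1/20)w^3 - (1/40)w^2 + (27/40)w + 9/10
L_1(w) = (w + 4)(w + 3/2)(w - 4) / [21/2] = (2/21)w^3 + (1/7)w^2 - (32/21)w - 16/7
L_2(w) = (w + 4)(w + 3)(w - 4) / [-165/8] = -(8/165)w^3 - (8/55)w^2 + (128/165)w + 128/55
L_3(w) = (w + 4)(w + 3)(w + 3/2) / [308] = (1/308)w^3 + (17/616)w^2 + (45/616)w + 9/154
P(w) = (-251)·L_0 + (-113)·L_1 + (-133/8)·L_2 + 125·L_3
Only the coefficient of w^3 is needed; take it from each L_i and combine:
(-251)·(-1/20) + (-113)·(2/21) + (-133/8)·(-8/165) + 125·(1/308) = 3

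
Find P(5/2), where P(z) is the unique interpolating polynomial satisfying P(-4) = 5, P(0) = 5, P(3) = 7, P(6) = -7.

L_0(5/2) = (5/2)·(-1/2)·(-7/2)/[(-4)·(-7)·(-10)] = -1/64
L_1(5/2) = (13/2)·(-1/2)·(-7/2)/[(4)·(-3)·(-6)] = 91/576
L_2(5/2) = (13/2)·(5/2)·(-7/2)/[(7)·(3)·(-3)] = 65/72
L_3(5/2) = (13/2)·(5/2)·(-1/2)/[(10)·(6)·(3)] = -13/288
Sum: 5·(-1/64) + 5·(91/576) + 7·(65/72) + (-7)·(-13/288) = 529/72

529/72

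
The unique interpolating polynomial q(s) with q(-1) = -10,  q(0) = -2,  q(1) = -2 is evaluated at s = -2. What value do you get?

L_0(-2) = (-2)·(-3)/[(-1)·(-2)] = 3
L_1(-2) = (-1)·(-3)/[(1)·(-1)] = -3
L_2(-2) = (-1)·(-2)/[(2)·(1)] = 1
Sum: (-10)·(3) + (-2)·(-3) + (-2)·(1) = -26

-26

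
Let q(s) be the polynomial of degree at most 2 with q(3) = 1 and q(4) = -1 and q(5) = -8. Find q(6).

L_0(6) = (2)·(1)/[(-1)·(-2)] = 1
L_1(6) = (3)·(1)/[(1)·(-1)] = -3
L_2(6) = (3)·(2)/[(2)·(1)] = 3
Sum: 1·(1) + (-1)·(-3) + (-8)·(3) = -20

-20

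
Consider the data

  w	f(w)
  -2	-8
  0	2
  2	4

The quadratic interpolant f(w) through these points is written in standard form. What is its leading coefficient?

L_0(w) = w(w - 2) / [8] = (1/8)w^2 - (1/4)w
L_1(w) = (w + 2)(w - 2) / [-4] = -(1/4)w^2 + 1
L_2(w) = (w + 2)w / [8] = (1/8)w^2 + (1/4)w
f(w) = (-8)·L_0 + 2·L_1 + 4·L_2
Only the coefficient of w^2 is needed; take it from each L_i and combine:
(-8)·(1/8) + 2·(-1/4) + 4·(1/8) = -1

-1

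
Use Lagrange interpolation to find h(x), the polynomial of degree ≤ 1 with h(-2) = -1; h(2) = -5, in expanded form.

L_0(x) = (x - 2) / [-4] = -(1/4)x + 1/2
L_1(x) = (x + 2) / [4] = (1/4)x + 1/2
h(x) = (-1)·L_0 + (-5)·L_1
  (-1)·L_0(x) = (1/4)x - 1/2
  (-5)·L_1(x) = -(5/4)x - 5/2
Adding term by term: -x - 3

h(x) = -x - 3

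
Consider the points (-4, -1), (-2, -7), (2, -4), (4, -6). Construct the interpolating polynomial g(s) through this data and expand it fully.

g(s) = -(11/96)s^3 + (1/6)s^2 + (29/24)s - 37/6

L_0(s) = (s + 2)(s - 2)(s - 4) / [-96] = -(1/96)s^3 + (1/24)s^2 + (1/24)s - 1/6
L_1(s) = (s + 4)(s - 2)(s - 4) / [48] = (1/48)s^3 - (1/24)s^2 - (1/3)s + 2/3
L_2(s) = (s + 4)(s + 2)(s - 4) / [-48] = -(1/48)s^3 - (1/24)s^2 + (1/3)s + 2/3
L_3(s) = (s + 4)(s + 2)(s - 2) / [96] = (1/96)s^3 + (1/24)s^2 - (1/24)s - 1/6
g(s) = (-1)·L_0 + (-7)·L_1 + (-4)·L_2 + (-6)·L_3
  (-1)·L_0(s) = (1/96)s^3 - (1/24)s^2 - (1/24)s + 1/6
  (-7)·L_1(s) = -(7/48)s^3 + (7/24)s^2 + (7/3)s - 14/3
  (-4)·L_2(s) = (1/12)s^3 + (1/6)s^2 - (4/3)s - 8/3
  (-6)·L_3(s) = -(1/16)s^3 - (1/4)s^2 + (1/4)s + 1
Adding term by term: -(11/96)s^3 + (1/6)s^2 + (29/24)s - 37/6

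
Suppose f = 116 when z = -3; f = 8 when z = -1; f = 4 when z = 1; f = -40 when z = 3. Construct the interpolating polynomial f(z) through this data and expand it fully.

Build the Lagrange basis polynomials:
L_0(z) = (z + 1)(z - 1)(z - 3) / [-48] = -(1/48)z^3 + (1/16)z^2 + (1/48)z - 1/16
L_1(z) = (z + 3)(z - 1)(z - 3) / [16] = (1/16)z^3 - (1/16)z^2 - (9/16)z + 9/16
L_2(z) = (z + 3)(z + 1)(z - 3) / [-16] = -(1/16)z^3 - (1/16)z^2 + (9/16)z + 9/16
L_3(z) = (z + 3)(z + 1)(z - 1) / [48] = (1/48)z^3 + (1/16)z^2 - (1/48)z - 1/16
f(z) = 116·L_0 + 8·L_1 + 4·L_2 + (-40)·L_3
  116·L_0(z) = -(29/12)z^3 + (29/4)z^2 + (29/12)z - 29/4
  8·L_1(z) = (1/2)z^3 - (1/2)z^2 - (9/2)z + 9/2
  4·L_2(z) = -(1/4)z^3 - (1/4)z^2 + (9/4)z + 9/4
  (-40)·L_3(z) = -(5/6)z^3 - (5/2)z^2 + (5/6)z + 5/2
Adding term by term: -3z^3 + 4z^2 + z + 2

f(z) = -3z^3 + 4z^2 + z + 2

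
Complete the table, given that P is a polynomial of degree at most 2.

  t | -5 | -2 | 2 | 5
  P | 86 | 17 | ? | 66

9

The 3 known values determine P uniquely (degree ≤ 2).
L_0(2) = (4)·(-3)/[(-3)·(-10)] = -2/5
L_1(2) = (7)·(-3)/[(3)·(-7)] = 1
L_2(2) = (7)·(4)/[(10)·(7)] = 2/5
Sum: 86·(-2/5) + 17·(1) + 66·(2/5) = 9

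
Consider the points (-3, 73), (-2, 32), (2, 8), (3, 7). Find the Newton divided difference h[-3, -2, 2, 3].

h[-3,-2] = (32 - 73) / (-2 - (-3)) = -41
h[-2,2] = (8 - 32) / (2 - (-2)) = -6
h[2,3] = (7 - 8) / (3 - 2) = -1
h[-3,-2,2] = (-6 - (-41)) / (2 - (-3)) = 7
h[-2,2,3] = (-1 - (-6)) / (3 - (-2)) = 1
h[-3,-2,2,3] = (1 - 7) / (3 - (-3)) = -1

-1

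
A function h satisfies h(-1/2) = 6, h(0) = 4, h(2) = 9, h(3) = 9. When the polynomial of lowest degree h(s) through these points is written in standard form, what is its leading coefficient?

Build the Lagrange basis polynomials:
L_0(s) = s(s - 2)(s - 3) / [-35/8] = -(8/35)s^3 + (8/7)s^2 - (48/35)s
L_1(s) = (s + 1/2)(s - 2)(s - 3) / [3] = (1/3)s^3 - (3/2)s^2 + (7/6)s + 1
L_2(s) = (s + 1/2)s(s - 3) / [-5] = -(1/5)s^3 + (1/2)s^2 + (3/10)s
L_3(s) = (s + 1/2)s(s - 2) / [21/2] = (2/21)s^3 - (1/7)s^2 - (2/21)s
h(s) = 6·L_0 + 4·L_1 + 9·L_2 + 9·L_3
Only the coefficient of s^3 is needed; take it from each L_i and combine:
6·(-8/35) + 4·(1/3) + 9·(-1/5) + 9·(2/21) = -103/105

-103/105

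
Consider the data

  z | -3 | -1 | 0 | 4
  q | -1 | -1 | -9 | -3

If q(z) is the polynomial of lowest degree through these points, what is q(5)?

193/7

Evaluate each Lagrange basis at z = 5:
L_0(5) = (6)·(5)·(1)/[(-2)·(-3)·(-7)] = -5/7
L_1(5) = (8)·(5)·(1)/[(2)·(-1)·(-5)] = 4
L_2(5) = (8)·(6)·(1)/[(3)·(1)·(-4)] = -4
L_3(5) = (8)·(6)·(5)/[(7)·(5)·(4)] = 12/7
Sum: (-1)·(-5/7) + (-1)·(4) + (-9)·(-4) + (-3)·(12/7) = 193/7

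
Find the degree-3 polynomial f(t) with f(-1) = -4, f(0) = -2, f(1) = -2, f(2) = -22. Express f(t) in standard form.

f(t) = -3t^3 - t^2 + 4t - 2

Build the Lagrange basis polynomials:
L_0(t) = t(t - 1)(t - 2) / [-6] = -(1/6)t^3 + (1/2)t^2 - (1/3)t
L_1(t) = (t + 1)(t - 1)(t - 2) / [2] = (1/2)t^3 - t^2 - (1/2)t + 1
L_2(t) = (t + 1)t(t - 2) / [-2] = -(1/2)t^3 + (1/2)t^2 + t
L_3(t) = (t + 1)t(t - 1) / [6] = (1/6)t^3 - (1/6)t
f(t) = (-4)·L_0 + (-2)·L_1 + (-2)·L_2 + (-22)·L_3
  (-4)·L_0(t) = (2/3)t^3 - 2t^2 + (4/3)t
  (-2)·L_1(t) = -t^3 + 2t^2 + t - 2
  (-2)·L_2(t) = t^3 - t^2 - 2t
  (-22)·L_3(t) = -(11/3)t^3 + (11/3)t
Adding term by term: -3t^3 - t^2 + 4t - 2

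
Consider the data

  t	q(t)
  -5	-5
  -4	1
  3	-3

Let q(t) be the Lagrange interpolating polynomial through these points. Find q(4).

-71/7

L_0(4) = (8)·(1)/[(-1)·(-8)] = 1
L_1(4) = (9)·(1)/[(1)·(-7)] = -9/7
L_2(4) = (9)·(8)/[(8)·(7)] = 9/7
Sum: (-5)·(1) + 1·(-9/7) + (-3)·(9/7) = -71/7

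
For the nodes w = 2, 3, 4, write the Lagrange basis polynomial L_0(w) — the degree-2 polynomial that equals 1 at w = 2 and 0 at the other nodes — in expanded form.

L_0(w) = (1/2)w^2 - (7/2)w + 6

L_0(w) = (w - 3)(w - 4) / [(-1)·(-2)]
       = (w^2 - 7w + 12) / (2)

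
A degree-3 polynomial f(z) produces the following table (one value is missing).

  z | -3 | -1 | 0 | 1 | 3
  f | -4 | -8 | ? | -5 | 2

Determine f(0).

The 4 known values determine f uniquely (degree ≤ 3).
Evaluate each Lagrange basis at z = 0:
L_0(0) = (1)·(-1)·(-3)/[(-2)·(-4)·(-6)] = -1/16
L_1(0) = (3)·(-1)·(-3)/[(2)·(-2)·(-4)] = 9/16
L_2(0) = (3)·(1)·(-3)/[(4)·(2)·(-2)] = 9/16
L_3(0) = (3)·(1)·(-1)/[(6)·(4)·(2)] = -1/16
Sum: (-4)·(-1/16) + (-8)·(9/16) + (-5)·(9/16) + 2·(-1/16) = -115/16

-115/16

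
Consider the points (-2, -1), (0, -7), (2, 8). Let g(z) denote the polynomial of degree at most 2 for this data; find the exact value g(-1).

-53/8

Using Newton's divided-difference form:
g[-2,0] = (-7 - (-1)) / (0 - (-2)) = -3
g[0,2] = (8 - (-7)) / (2 - 0) = 15/2
g[-2,0,2] = (15/2 - (-3)) / (2 - (-2)) = 21/8
g(-1) = -1 + (-3)·(1) + (21/8)·(1)·(-1) = -53/8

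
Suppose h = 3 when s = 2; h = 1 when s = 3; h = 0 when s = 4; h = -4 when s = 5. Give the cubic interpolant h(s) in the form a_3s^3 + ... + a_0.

Build the Lagrange basis polynomials:
L_0(s) = (s - 3)(s - 4)(s - 5) / [-6] = -(1/6)s^3 + 2s^2 - (47/6)s + 10
L_1(s) = (s - 2)(s - 4)(s - 5) / [2] = (1/2)s^3 - (11/2)s^2 + 19s - 20
L_2(s) = (s - 2)(s - 3)(s - 5) / [-2] = -(1/2)s^3 + 5s^2 - (31/2)s + 15
L_3(s) = (s - 2)(s - 3)(s - 4) / [6] = (1/6)s^3 - (3/2)s^2 + (13/3)s - 4
h(s) = 3·L_0 + 1·L_1 + 0·L_2 + (-4)·L_3
  3·L_0(s) = -(1/2)s^3 + 6s^2 - (47/2)s + 30
  1·L_1(s) = (1/2)s^3 - (11/2)s^2 + 19s - 20
  0·L_2(s) = 0
  (-4)·L_3(s) = -(2/3)s^3 + 6s^2 - (52/3)s + 16
Adding term by term: -(2/3)s^3 + (13/2)s^2 - (131/6)s + 26

h(s) = -(2/3)s^3 + (13/2)s^2 - (131/6)s + 26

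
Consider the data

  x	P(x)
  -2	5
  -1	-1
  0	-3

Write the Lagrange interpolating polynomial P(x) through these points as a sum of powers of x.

P(x) = 2x^2 - 3

L_0(x) = (x + 1)x / [2] = (1/2)x^2 + (1/2)x
L_1(x) = (x + 2)x / [-1] = -x^2 - 2x
L_2(x) = (x + 2)(x + 1) / [2] = (1/2)x^2 + (3/2)x + 1
P(x) = 5·L_0 + (-1)·L_1 + (-3)·L_2
  5·L_0(x) = (5/2)x^2 + (5/2)x
  (-1)·L_1(x) = x^2 + 2x
  (-3)·L_2(x) = -(3/2)x^2 - (9/2)x - 3
Adding term by term: 2x^2 - 3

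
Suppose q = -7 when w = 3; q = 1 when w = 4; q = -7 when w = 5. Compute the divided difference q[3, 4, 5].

q[3,4] = (1 - (-7)) / (4 - 3) = 8
q[4,5] = (-7 - 1) / (5 - 4) = -8
q[3,4,5] = (-8 - 8) / (5 - 3) = -8

-8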